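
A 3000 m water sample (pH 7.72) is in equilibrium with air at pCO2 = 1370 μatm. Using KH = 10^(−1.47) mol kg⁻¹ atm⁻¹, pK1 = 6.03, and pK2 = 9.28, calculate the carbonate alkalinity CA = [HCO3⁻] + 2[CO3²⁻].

[CO2*] = KH · pCO2 = 10^(−1.47) × 1370×10^-6 = 4.642×10^-5 mol/kg
α₀ = 1/(1 + K1/[H⁺] + K1K2/[H⁺]²) = 1/(1 + 10^+1.69 + 10^+0.13) = 0.01948
DIC = [CO2*]/α₀ = 4.642×10^-5 / 0.01948 = 2.383 mmol/kg
CA = (α₁ + 2α₂)·DIC = (0.9542 + 2×0.02628) × 2.383 = 2.40 mmol/kg

CA = 2.40 mmol/kg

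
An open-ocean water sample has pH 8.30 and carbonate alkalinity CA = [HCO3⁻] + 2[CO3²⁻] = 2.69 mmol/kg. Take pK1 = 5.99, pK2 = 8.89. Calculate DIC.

DIC = 2.24 mmol/kg

CA = [HCO3⁻] + 2[CO3²⁻] = (α₁ + 2α₂)·DIC
At pH 8.30: [H⁺]/K1 = 10^-2.31 = 0.0048978, K2/[H⁺] = 10^-0.59 = 0.25704
α₁ = 1/(1 + 0.0048978 + 0.25704) = 1/1.2619 = 0.7924; α₂ = α₁·K2/[H⁺] = 0.2037
α₁ + 2α₂ = 1.1998
DIC = CA / (α₁ + 2α₂) = 2.69 / 1.1998 = 2.24 mmol/kg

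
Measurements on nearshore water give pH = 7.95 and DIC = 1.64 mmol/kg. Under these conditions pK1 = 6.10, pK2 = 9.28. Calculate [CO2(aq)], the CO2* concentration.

α₀ = 1 / (1 + K1/[H⁺] + K1K2/[H⁺]²) = 1 / (1 + 10^+1.85 + 10^+0.52)
   = 1 / (1 + 70.795 + 3.3113) = 1/75.106 = 0.01331
[CO2*] = α₀ × DIC = 0.01331 × 1.64 = 0.0218 mmol/kg

[CO2*] = 0.0218 mmol/kg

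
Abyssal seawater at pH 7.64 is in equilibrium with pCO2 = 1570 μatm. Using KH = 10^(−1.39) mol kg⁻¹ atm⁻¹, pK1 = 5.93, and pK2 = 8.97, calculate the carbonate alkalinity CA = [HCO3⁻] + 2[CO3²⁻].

CA = 3.59 mmol/kg

[CO2*] = KH · pCO2 = 10^(−1.39) × 1570×10^-6 = 6.396×10^-5 mol/kg
α₀ = 1/(1 + K1/[H⁺] + K1K2/[H⁺]²) = 1/(1 + 10^+1.71 + 10^+0.38) = 0.01829
DIC = [CO2*]/α₀ = 6.396×10^-5 / 0.01829 = 3.498 mmol/kg
CA = (α₁ + 2α₂)·DIC = (0.9378 + 2×0.04387) × 3.498 = 3.59 mmol/kg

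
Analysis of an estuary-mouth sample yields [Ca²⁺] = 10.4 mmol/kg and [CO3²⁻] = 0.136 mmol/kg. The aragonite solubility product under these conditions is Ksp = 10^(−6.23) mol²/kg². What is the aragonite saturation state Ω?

Ω = 2.40

Ksp = 10^(−6.23) = 5.888×10^-7
Ω = [Ca²⁺][CO3²⁻]/Ksp = (10.4×10^-3)(0.136×10^-3) / 5.888×10^-7 = 2.40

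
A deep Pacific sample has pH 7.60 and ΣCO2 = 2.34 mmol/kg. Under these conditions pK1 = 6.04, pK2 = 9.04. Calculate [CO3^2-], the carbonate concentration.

[CO3²⁻] = 0.0799 mmol/kg

α₂ = 1 / (1 + [H⁺]/K2 + [H⁺]²/(K1K2)) = 1 / (1 + 10^+1.44 + 10^-0.12)
   = 1 / (1 + 27.542 + 0.75858) = 1/29.301 = 0.03413
[CO3²⁻] = α₂ × DIC = 0.03413 × 2.34 = 0.0799 mmol/kg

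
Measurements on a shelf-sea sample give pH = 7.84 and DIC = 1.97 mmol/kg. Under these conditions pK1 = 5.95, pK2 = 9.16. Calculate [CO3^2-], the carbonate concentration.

α₂ = 1 / (1 + [H⁺]/K2 + [H⁺]²/(K1K2)) = 1 / (1 + 10^+1.32 + 10^-0.57)
   = 1 / (1 + 20.893 + 0.26915) = 1/22.162 = 0.04512
[CO3²⁻] = α₂ × DIC = 0.04512 × 1.97 = 0.0889 mmol/kg

[CO3²⁻] = 0.0889 mmol/kg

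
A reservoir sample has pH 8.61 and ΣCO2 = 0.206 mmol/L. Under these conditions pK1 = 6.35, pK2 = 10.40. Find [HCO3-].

α₁ = 1 / (1 + [H⁺]/K1 + K2/[H⁺]) = 1 / (1 + 10^-2.26 + 10^-1.79)
   = 1 / (1 + 0.0054954 + 0.016218) = 1/1.0217 = 0.9787
[HCO3⁻] = α₁ × DIC = 0.9787 × 0.206 = 0.202 mmol/L

[HCO3⁻] = 0.202 mmol/L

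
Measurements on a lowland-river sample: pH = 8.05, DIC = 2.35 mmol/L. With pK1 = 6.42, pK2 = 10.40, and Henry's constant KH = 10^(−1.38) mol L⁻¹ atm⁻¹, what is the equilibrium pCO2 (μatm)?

pCO2 = 1290 μatm

α₀ = 1 / (1 + K1/[H⁺] + K1K2/[H⁺]²) = 1 / (1 + 10^+1.63 + 10^-0.72)
   = 1 / (1 + 42.658 + 0.19055) = 1/43.848 = 0.02281
[CO2*] = α₀ × DIC = 0.02281 × 2.35 = 0.05359 mmol/L
pCO2 = [CO2*]/KH = 5.359×10^-5 / 4.169×10^-2 = 1290 μatm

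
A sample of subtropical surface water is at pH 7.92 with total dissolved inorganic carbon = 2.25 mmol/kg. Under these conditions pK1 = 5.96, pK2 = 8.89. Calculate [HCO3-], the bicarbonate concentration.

α₁ = 1 / (1 + [H⁺]/K1 + K2/[H⁺]) = 1 / (1 + 10^-1.96 + 10^-0.97)
   = 1 / (1 + 0.010965 + 0.10715) = 1/1.1181 = 0.8944
[HCO3⁻] = α₁ × DIC = 0.8944 × 2.25 = 2.01 mmol/kg

[HCO3⁻] = 2.01 mmol/kg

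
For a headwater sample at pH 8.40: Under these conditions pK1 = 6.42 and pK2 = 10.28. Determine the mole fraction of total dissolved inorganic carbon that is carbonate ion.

α₂ = 0.0129

α₂ = 1 / (1 + [H⁺]/K2 + [H⁺]²/(K1K2)) = 1 / (1 + 10^+1.88 + 10^-0.10)
   = 1 / (1 + 75.858 + 0.79433) = 1/77.652 = 0.01288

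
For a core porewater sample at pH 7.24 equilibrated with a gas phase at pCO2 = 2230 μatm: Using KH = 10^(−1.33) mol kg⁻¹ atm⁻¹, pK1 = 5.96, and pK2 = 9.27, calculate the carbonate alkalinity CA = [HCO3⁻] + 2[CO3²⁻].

[CO2*] = KH · pCO2 = 10^(−1.33) × 2230×10^-6 = 1.043×10^-4 mol/kg
α₀ = 1/(1 + K1/[H⁺] + K1K2/[H⁺]²) = 1/(1 + 10^+1.28 + 10^-0.75) = 0.04943
DIC = [CO2*]/α₀ = 1.043×10^-4 / 0.04943 = 2.110 mmol/kg
CA = (α₁ + 2α₂)·DIC = (0.9418 + 2×0.008789) × 2.110 = 2.02 mmol/kg

CA = 2.02 mmol/kg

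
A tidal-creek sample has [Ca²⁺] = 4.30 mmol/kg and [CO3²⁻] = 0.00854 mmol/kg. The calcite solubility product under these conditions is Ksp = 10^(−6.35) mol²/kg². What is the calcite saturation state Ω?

Ksp = 10^(−6.35) = 4.467×10^-7
Ω = [Ca²⁺][CO3²⁻]/Ksp = (4.30×10^-3)(0.00854×10^-3) / 4.467×10^-7 = 0.0822

Ω = 0.0822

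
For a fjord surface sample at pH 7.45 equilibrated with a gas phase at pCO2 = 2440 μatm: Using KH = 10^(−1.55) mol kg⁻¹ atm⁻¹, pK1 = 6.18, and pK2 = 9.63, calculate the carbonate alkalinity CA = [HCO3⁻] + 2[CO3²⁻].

[CO2*] = KH · pCO2 = 10^(−1.55) × 2440×10^-6 = 6.877×10^-5 mol/kg
α₀ = 1/(1 + K1/[H⁺] + K1K2/[H⁺]²) = 1/(1 + 10^+1.27 + 10^-0.91) = 0.05065
DIC = [CO2*]/α₀ = 6.877×10^-5 / 0.05065 = 1.358 mmol/kg
CA = (α₁ + 2α₂)·DIC = (0.9431 + 2×0.006231) × 1.358 = 1.30 mmol/kg

CA = 1.30 mmol/kg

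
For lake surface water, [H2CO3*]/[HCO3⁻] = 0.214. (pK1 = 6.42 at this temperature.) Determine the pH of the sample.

From K1 = [H⁺][HCO3⁻]/[H2CO3*]:  pH = pK1 − log₁₀([H2CO3*]/[HCO3⁻])
log₁₀(0.214) = -0.670
pH = 6.42 − (-0.670) = 7.09

pH = 7.09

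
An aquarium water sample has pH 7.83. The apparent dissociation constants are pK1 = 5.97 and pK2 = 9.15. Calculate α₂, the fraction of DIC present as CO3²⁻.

α₂ = 0.0451

α₂ = 1 / (1 + [H⁺]/K2 + [H⁺]²/(K1K2)) = 1 / (1 + 10^+1.32 + 10^-0.54)
   = 1 / (1 + 20.893 + 0.28840) = 1/22.181 = 0.04508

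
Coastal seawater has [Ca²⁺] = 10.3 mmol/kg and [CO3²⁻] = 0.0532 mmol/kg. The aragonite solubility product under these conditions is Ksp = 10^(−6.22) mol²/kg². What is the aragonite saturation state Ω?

Ω = 0.909

Ksp = 10^(−6.22) = 6.026×10^-7
Ω = [Ca²⁺][CO3²⁻]/Ksp = (10.3×10^-3)(0.0532×10^-3) / 6.026×10^-7 = 0.909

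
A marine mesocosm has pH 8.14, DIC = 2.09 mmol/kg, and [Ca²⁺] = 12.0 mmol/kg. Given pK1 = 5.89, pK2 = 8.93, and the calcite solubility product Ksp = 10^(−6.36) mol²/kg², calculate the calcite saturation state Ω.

α₂ = 1 / (1 + [H⁺]/K2 + [H⁺]²/(K1K2)) = 1 / (1 + 10^+0.79 + 10^-1.46)
   = 1 / (1 + 6.1660 + 0.034674) = 1/7.2006 = 0.1389
[CO3²⁻] = α₂ × DIC = 0.1389 × 2.09 = 0.2903 mmol/kg
Ksp = 10^(−6.36) = 4.365×10^-7
Ω = [Ca²⁺][CO3²⁻]/Ksp = (12.0×10^-3)(2.903×10^-4) / 4.365×10^-7 = 7.98

Ω = 7.98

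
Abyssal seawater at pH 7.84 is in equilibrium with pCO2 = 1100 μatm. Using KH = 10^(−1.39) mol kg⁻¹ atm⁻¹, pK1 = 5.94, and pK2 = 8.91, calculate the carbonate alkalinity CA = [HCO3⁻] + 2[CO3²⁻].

CA = 4.17 mmol/kg

[CO2*] = KH · pCO2 = 10^(−1.39) × 1100×10^-6 = 4.481×10^-5 mol/kg
α₀ = 1/(1 + K1/[H⁺] + K1K2/[H⁺]²) = 1/(1 + 10^+1.90 + 10^+0.83) = 0.01147
DIC = [CO2*]/α₀ = 4.481×10^-5 / 0.01147 = 3.907 mmol/kg
CA = (α₁ + 2α₂)·DIC = (0.9110 + 2×0.07754) × 3.907 = 4.17 mmol/kg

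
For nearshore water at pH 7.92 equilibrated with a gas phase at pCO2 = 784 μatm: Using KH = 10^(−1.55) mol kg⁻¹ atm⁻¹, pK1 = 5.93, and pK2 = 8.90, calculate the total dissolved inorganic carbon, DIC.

[CO2*] = KH · pCO2 = 10^(−1.55) × 784×10^-6 = 2.210×10^-5 mol/kg
α₀ = 1/(1 + K1/[H⁺] + K1K2/[H⁺]²) = 1/(1 + 10^+1.99 + 10^+1.01) = 0.009178
DIC = [CO2*]/α₀ = 2.210×10^-5 / 0.009178 = 2.41 mmol/kg

DIC = 2.41 mmol/kg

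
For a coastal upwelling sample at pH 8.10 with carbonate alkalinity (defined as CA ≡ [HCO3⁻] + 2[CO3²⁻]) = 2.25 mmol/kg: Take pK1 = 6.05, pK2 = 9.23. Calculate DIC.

CA = [HCO3⁻] + 2[CO3²⁻] = (α₁ + 2α₂)·DIC
At pH 8.10: [H⁺]/K1 = 10^-2.05 = 0.0089125, K2/[H⁺] = 10^-1.13 = 0.074131
α₁ = 1/(1 + 0.0089125 + 0.074131) = 1/1.0830 = 0.9233; α₂ = α₁·K2/[H⁺] = 0.06845
α₁ + 2α₂ = 1.0602
DIC = CA / (α₁ + 2α₂) = 2.25 / 1.0602 = 2.12 mmol/kg

DIC = 2.12 mmol/kg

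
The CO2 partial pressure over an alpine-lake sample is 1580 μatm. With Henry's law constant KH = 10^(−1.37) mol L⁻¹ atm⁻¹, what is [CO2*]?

[CO2*] = 67.4 μmol/L

KH = 10^(−1.37) = 4.266×10^-2 mol L⁻¹ atm⁻¹
[CO2*] = KH · pCO2 = 4.266×10^-2 × 1580×10^-6 atm = 6.74×10^-5 mol/L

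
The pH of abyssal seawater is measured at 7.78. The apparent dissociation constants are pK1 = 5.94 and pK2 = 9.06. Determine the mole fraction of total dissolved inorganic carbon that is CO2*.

α₀ = 0.0135

α₀ = 1 / (1 + K1/[H⁺] + K1K2/[H⁺]²) = 1 / (1 + 10^+1.84 + 10^+0.56)
   = 1 / (1 + 69.183 + 3.6308) = 1/73.814 = 0.01355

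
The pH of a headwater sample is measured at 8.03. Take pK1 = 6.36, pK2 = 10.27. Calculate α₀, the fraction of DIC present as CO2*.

α₀ = 1 / (1 + K1/[H⁺] + K1K2/[H⁺]²) = 1 / (1 + 10^+1.67 + 10^-0.57)
   = 1 / (1 + 46.774 + 0.26915) = 1/48.043 = 0.02081

α₀ = 0.0208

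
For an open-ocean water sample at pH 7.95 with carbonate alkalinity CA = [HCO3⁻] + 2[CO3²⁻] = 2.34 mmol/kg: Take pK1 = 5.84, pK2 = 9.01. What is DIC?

DIC = 2.18 mmol/kg

CA = [HCO3⁻] + 2[CO3²⁻] = (α₁ + 2α₂)·DIC
At pH 7.95: [H⁺]/K1 = 10^-2.11 = 0.0077625, K2/[H⁺] = 10^-1.06 = 0.087096
α₁ = 1/(1 + 0.0077625 + 0.087096) = 1/1.0949 = 0.9134; α₂ = α₁·K2/[H⁺] = 0.07955
α₁ + 2α₂ = 1.0725
DIC = CA / (α₁ + 2α₂) = 2.34 / 1.0725 = 2.18 mmol/kg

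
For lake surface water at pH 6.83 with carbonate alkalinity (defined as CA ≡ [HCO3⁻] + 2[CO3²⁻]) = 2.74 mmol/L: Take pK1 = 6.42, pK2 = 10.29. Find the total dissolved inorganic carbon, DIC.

CA = [HCO3⁻] + 2[CO3²⁻] = (α₁ + 2α₂)·DIC
At pH 6.83: [H⁺]/K1 = 10^-0.41 = 0.38905, K2/[H⁺] = 10^-3.46 = 0.00034674
α₁ = 1/(1 + 0.38905 + 0.00034674) = 1/1.3894 = 0.7197; α₂ = α₁·K2/[H⁺] = 0.0002496
α₁ + 2α₂ = 0.7202
DIC = CA / (α₁ + 2α₂) = 2.74 / 0.7202 = 3.80 mmol/L

DIC = 3.80 mmol/L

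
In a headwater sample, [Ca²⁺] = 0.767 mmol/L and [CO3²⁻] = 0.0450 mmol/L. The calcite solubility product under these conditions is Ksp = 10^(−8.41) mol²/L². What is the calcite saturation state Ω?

Ksp = 10^(−8.41) = 3.890×10^-9
Ω = [Ca²⁺][CO3²⁻]/Ksp = (0.767×10^-3)(0.0450×10^-3) / 3.890×10^-9 = 8.87

Ω = 8.87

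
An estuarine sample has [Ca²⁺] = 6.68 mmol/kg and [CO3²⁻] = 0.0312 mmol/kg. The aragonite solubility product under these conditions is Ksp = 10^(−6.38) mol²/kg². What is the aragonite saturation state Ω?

Ω = 0.500

Ksp = 10^(−6.38) = 4.169×10^-7
Ω = [Ca²⁺][CO3²⁻]/Ksp = (6.68×10^-3)(0.0312×10^-3) / 4.169×10^-7 = 0.500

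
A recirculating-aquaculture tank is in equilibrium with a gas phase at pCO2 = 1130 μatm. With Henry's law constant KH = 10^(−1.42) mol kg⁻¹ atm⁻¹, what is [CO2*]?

[CO2*] = 43.0 μmol/kg

KH = 10^(−1.42) = 3.802×10^-2 mol kg⁻¹ atm⁻¹
[CO2*] = KH · pCO2 = 3.802×10^-2 × 1130×10^-6 atm = 4.30×10^-5 mol/kg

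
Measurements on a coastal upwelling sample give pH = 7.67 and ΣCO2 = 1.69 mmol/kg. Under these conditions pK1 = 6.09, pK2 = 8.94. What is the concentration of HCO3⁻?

[HCO3⁻] = 1.56 mmol/kg

α₁ = 1 / (1 + [H⁺]/K1 + K2/[H⁺]) = 1 / (1 + 10^-1.58 + 10^-1.27)
   = 1 / (1 + 0.026303 + 0.053703) = 1/1.0800 = 0.9259
[HCO3⁻] = α₁ × DIC = 0.9259 × 1.69 = 1.56 mmol/kg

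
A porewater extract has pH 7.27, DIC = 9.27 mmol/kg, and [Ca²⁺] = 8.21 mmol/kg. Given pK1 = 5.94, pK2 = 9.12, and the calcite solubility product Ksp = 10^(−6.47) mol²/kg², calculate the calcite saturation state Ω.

α₂ = 1 / (1 + [H⁺]/K2 + [H⁺]²/(K1K2)) = 1 / (1 + 10^+1.85 + 10^+0.52)
   = 1 / (1 + 70.795 + 3.3113) = 1/75.106 = 0.01331
[CO3²⁻] = α₂ × DIC = 0.01331 × 9.27 = 0.1234 mmol/kg
Ksp = 10^(−6.47) = 3.388×10^-7
Ω = [Ca²⁺][CO3²⁻]/Ksp = (8.21×10^-3)(1.234×10^-4) / 3.388×10^-7 = 2.99

Ω = 2.99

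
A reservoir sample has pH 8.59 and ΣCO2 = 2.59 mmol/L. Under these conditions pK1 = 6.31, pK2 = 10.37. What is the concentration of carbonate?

α₂ = 1 / (1 + [H⁺]/K2 + [H⁺]²/(K1K2)) = 1 / (1 + 10^+1.78 + 10^-0.50)
   = 1 / (1 + 60.256 + 0.31623) = 1/61.572 = 0.01624
[CO3²⁻] = α₂ × DIC = 0.01624 × 2.59 = 0.0421 mmol/L

[CO3²⁻] = 0.0421 mmol/L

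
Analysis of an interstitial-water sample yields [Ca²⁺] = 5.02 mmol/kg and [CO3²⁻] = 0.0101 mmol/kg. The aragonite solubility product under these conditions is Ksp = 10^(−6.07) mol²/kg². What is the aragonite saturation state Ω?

Ksp = 10^(−6.07) = 8.511×10^-7
Ω = [Ca²⁺][CO3²⁻]/Ksp = (5.02×10^-3)(0.0101×10^-3) / 8.511×10^-7 = 0.0596

Ω = 0.0596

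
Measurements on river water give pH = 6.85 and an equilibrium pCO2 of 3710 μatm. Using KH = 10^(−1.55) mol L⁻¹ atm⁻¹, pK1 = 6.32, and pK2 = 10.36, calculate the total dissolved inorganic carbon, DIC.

DIC = 0.459 mmol/L

[CO2*] = KH · pCO2 = 10^(−1.55) × 3710×10^-6 = 1.046×10^-4 mol/L
α₀ = 1/(1 + K1/[H⁺] + K1K2/[H⁺]²) = 1/(1 + 10^+0.53 + 10^-2.98) = 0.2278
DIC = [CO2*]/α₀ = 1.046×10^-4 / 0.2278 = 0.459 mmol/L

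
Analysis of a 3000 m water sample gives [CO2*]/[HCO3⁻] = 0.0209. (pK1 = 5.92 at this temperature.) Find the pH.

pH = 7.60

From K1 = [H⁺][HCO3⁻]/[CO2*]:  pH = pK1 − log₁₀([CO2*]/[HCO3⁻])
log₁₀(0.0209) = -1.680
pH = 5.92 − (-1.680) = 7.60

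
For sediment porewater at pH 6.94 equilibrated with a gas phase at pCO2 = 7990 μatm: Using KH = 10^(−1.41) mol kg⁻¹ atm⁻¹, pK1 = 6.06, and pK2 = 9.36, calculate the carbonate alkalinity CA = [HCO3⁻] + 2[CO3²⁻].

CA = 2.38 mmol/kg

[CO2*] = KH · pCO2 = 10^(−1.41) × 7990×10^-6 = 3.108×10^-4 mol/kg
α₀ = 1/(1 + K1/[H⁺] + K1K2/[H⁺]²) = 1/(1 + 10^+0.88 + 10^-1.54) = 0.1161
DIC = [CO2*]/α₀ = 3.108×10^-4 / 0.1161 = 2.678 mmol/kg
CA = (α₁ + 2α₂)·DIC = (0.8806 + 2×0.003348) × 2.678 = 2.38 mmol/kg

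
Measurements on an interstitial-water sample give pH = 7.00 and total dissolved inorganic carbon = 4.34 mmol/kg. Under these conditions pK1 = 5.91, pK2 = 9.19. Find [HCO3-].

α₁ = 1 / (1 + [H⁺]/K1 + K2/[H⁺]) = 1 / (1 + 10^-1.09 + 10^-2.19)
   = 1 / (1 + 0.081283 + 0.0064565) = 1/1.0877 = 0.9193
[HCO3⁻] = α₁ × DIC = 0.9193 × 4.34 = 3.99 mmol/kg

[HCO3⁻] = 3.99 mmol/kg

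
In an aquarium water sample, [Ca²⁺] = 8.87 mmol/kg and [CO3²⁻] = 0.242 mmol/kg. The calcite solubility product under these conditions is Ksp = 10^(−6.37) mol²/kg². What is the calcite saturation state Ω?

Ksp = 10^(−6.37) = 4.266×10^-7
Ω = [Ca²⁺][CO3²⁻]/Ksp = (8.87×10^-3)(0.242×10^-3) / 4.266×10^-7 = 5.03

Ω = 5.03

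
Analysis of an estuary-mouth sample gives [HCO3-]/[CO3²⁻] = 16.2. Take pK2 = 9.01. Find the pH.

pH = 7.80

From K2 = [H⁺][CO3²⁻]/[HCO3-]:  pH = pK2 − log₁₀([HCO3-]/[CO3²⁻])
log₁₀(16.2) = +1.210
pH = 9.01 − (+1.210) = 7.80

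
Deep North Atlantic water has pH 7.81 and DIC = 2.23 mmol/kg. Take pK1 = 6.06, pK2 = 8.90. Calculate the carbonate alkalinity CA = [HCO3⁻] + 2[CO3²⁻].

CA = [HCO3⁻] + 2[CO3²⁻] = (α₁ + 2α₂)·DIC
At pH 7.81: [H⁺]/K1 = 10^-1.75 = 0.017783, K2/[H⁺] = 10^-1.09 = 0.081283
α₁ = 1/(1 + 0.017783 + 0.081283) = 1/1.0991 = 0.9099; α₂ = α₁·K2/[H⁺] = 0.07396
α₁ + 2α₂ = 1.0578
CA = 1.0578 × 2.23 = 2.36 mmol/kg

CA = 2.36 mmol/kg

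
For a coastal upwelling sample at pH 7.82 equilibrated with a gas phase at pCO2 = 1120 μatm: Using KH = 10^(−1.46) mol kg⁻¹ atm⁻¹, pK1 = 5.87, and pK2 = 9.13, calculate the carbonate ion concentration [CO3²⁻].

[CO2*] = KH · pCO2 = 10^(−1.46) × 1120×10^-6 = 3.883×10^-5 mol/kg
α₀ = 1/(1 + K1/[H⁺] + K1K2/[H⁺]²) = 1/(1 + 10^+1.95 + 10^+0.64) = 0.01058
DIC = [CO2*]/α₀ = 3.883×10^-5 / 0.01058 = 3.669 mmol/kg
[CO3²⁻] = α₂·DIC; α₂ = 0.04620, so [CO3²⁻] = 0.04620 × 3.669 = 0.170 mmol/kg

[CO3²⁻] = 0.170 mmol/kg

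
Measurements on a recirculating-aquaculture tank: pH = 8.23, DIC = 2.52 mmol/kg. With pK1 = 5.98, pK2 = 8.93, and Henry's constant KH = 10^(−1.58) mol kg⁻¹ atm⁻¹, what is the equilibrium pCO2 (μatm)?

α₀ = 1 / (1 + K1/[H⁺] + K1K2/[H⁺]²) = 1 / (1 + 10^+2.25 + 10^+1.55)
   = 1 / (1 + 177.83 + 35.481) = 1/214.31 = 0.004666
[CO2*] = α₀ × DIC = 0.004666 × 2.52 = 0.01176 mmol/kg = 11.76 μmol/kg
pCO2 = [CO2*]/KH = 1.176×10^-5 / 2.630×10^-2 = 447 μatm

pCO2 = 447 μatm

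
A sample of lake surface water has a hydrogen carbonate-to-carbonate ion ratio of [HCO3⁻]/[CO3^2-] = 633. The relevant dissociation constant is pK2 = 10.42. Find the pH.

pH = 7.62

From K2 = [H⁺][CO3^2-]/[HCO3⁻]:  pH = pK2 − log₁₀([HCO3⁻]/[CO3^2-])
log₁₀(633) = +2.801
pH = 10.42 − (+2.801) = 7.62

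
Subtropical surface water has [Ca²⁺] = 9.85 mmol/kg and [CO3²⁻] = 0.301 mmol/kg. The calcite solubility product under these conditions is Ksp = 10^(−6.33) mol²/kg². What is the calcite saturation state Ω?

Ω = 6.34

Ksp = 10^(−6.33) = 4.677×10^-7
Ω = [Ca²⁺][CO3²⁻]/Ksp = (9.85×10^-3)(0.301×10^-3) / 4.677×10^-7 = 6.34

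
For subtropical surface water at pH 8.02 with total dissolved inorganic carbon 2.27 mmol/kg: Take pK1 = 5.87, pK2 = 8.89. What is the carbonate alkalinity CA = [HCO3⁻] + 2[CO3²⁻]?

CA = 2.52 mmol/kg

CA = [HCO3⁻] + 2[CO3²⁻] = (α₁ + 2α₂)·DIC
At pH 8.02: [H⁺]/K1 = 10^-2.15 = 0.0070795, K2/[H⁺] = 10^-0.87 = 0.13490
α₁ = 1/(1 + 0.0070795 + 0.13490) = 1/1.1420 = 0.8757; α₂ = α₁·K2/[H⁺] = 0.1181
α₁ + 2α₂ = 1.1119
CA = 1.1119 × 2.27 = 2.52 mmol/kg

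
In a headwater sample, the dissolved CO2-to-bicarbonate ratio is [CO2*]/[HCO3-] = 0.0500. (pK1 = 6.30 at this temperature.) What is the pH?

From K1 = [H⁺][HCO3-]/[CO2*]:  pH = pK1 − log₁₀([CO2*]/[HCO3-])
log₁₀(0.0500) = -1.301
pH = 6.30 − (-1.301) = 7.60

pH = 7.60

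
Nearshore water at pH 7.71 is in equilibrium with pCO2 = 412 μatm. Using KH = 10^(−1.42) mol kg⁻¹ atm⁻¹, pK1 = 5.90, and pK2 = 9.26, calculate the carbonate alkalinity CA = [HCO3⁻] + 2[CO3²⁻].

[CO2*] = KH · pCO2 = 10^(−1.42) × 412×10^-6 = 1.566×10^-5 mol/kg
α₀ = 1/(1 + K1/[H⁺] + K1K2/[H⁺]²) = 1/(1 + 10^+1.81 + 10^+0.26) = 0.01484
DIC = [CO2*]/α₀ = 1.566×10^-5 / 0.01484 = 1.056 mmol/kg
CA = (α₁ + 2α₂)·DIC = (0.9582 + 2×0.02700) × 1.056 = 1.07 mmol/kg

CA = 1.07 mmol/kg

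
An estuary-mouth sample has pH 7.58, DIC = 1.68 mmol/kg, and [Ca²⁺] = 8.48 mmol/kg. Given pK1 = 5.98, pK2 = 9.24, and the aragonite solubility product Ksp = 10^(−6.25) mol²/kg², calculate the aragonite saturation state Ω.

α₂ = 1 / (1 + [H⁺]/K2 + [H⁺]²/(K1K2)) = 1 / (1 + 10^+1.66 + 10^+0.06)
   = 1 / (1 + 45.709 + 1.1482) = 1/47.857 = 0.02090
[CO3²⁻] = α₂ × DIC = 0.02090 × 1.68 = 0.03510 mmol/kg
Ksp = 10^(−6.25) = 5.623×10^-7
Ω = [Ca²⁺][CO3²⁻]/Ksp = (8.48×10^-3)(3.510×10^-5) / 5.623×10^-7 = 0.529

Ω = 0.529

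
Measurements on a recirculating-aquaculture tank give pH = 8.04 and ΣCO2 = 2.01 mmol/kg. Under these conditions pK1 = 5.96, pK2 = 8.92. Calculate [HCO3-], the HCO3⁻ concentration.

[HCO3⁻] = 1.76 mmol/kg

α₁ = 1 / (1 + [H⁺]/K1 + K2/[H⁺]) = 1 / (1 + 10^-2.08 + 10^-0.88)
   = 1 / (1 + 0.0083176 + 0.13183) = 1/1.1401 = 0.8771
[HCO3⁻] = α₁ × DIC = 0.8771 × 2.01 = 1.76 mmol/kg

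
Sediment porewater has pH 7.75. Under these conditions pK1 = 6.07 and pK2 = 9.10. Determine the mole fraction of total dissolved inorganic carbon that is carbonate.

α₂ = 0.0419

α₂ = 1 / (1 + [H⁺]/K2 + [H⁺]²/(K1K2)) = 1 / (1 + 10^+1.35 + 10^-0.33)
   = 1 / (1 + 22.387 + 0.46774) = 1/23.855 = 0.04192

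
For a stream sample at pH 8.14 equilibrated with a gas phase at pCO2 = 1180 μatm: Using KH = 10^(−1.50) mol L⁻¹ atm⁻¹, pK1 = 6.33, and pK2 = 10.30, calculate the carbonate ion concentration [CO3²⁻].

[CO2*] = KH · pCO2 = 10^(−1.50) × 1180×10^-6 = 3.731×10^-5 mol/L
α₀ = 1/(1 + K1/[H⁺] + K1K2/[H⁺]²) = 1/(1 + 10^+1.81 + 10^-0.35) = 0.01515
DIC = [CO2*]/α₀ = 3.731×10^-5 / 0.01515 = 2.463 mmol/L
[CO3²⁻] = α₂·DIC; α₂ = 0.006767, so [CO3²⁻] = 0.006767 × 2.463 = 0.0167 mmol/L = 16.7 μmol/L

[CO3²⁻] = 16.7 μmol/L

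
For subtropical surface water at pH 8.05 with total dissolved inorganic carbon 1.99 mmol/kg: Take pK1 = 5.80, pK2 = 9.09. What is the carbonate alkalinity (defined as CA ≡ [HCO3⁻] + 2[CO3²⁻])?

CA = [HCO3⁻] + 2[CO3²⁻] = (α₁ + 2α₂)·DIC
At pH 8.05: [H⁺]/K1 = 10^-2.25 = 0.0056234, K2/[H⁺] = 10^-1.04 = 0.091201
α₁ = 1/(1 + 0.0056234 + 0.091201) = 1/1.0968 = 0.9117; α₂ = α₁·K2/[H⁺] = 0.08315
α₁ + 2α₂ = 1.0780
CA = 1.0780 × 1.99 = 2.15 mmol/kg

CA = 2.15 mmol/kg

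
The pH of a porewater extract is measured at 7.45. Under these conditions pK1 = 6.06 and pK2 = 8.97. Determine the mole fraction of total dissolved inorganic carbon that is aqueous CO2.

α₀ = 0.0380

α₀ = 1 / (1 + K1/[H⁺] + K1K2/[H⁺]²) = 1 / (1 + 10^+1.39 + 10^-0.13)
   = 1 / (1 + 24.547 + 0.74131) = 1/26.288 = 0.03804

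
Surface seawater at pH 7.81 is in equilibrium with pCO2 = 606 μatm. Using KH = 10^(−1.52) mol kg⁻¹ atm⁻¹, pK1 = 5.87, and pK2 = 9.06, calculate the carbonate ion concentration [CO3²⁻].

[CO3²⁻] = 0.0896 mmol/kg

[CO2*] = KH · pCO2 = 10^(−1.52) × 606×10^-6 = 1.830×10^-5 mol/kg
α₀ = 1/(1 + K1/[H⁺] + K1K2/[H⁺]²) = 1/(1 + 10^+1.94 + 10^+0.69) = 0.01075
DIC = [CO2*]/α₀ = 1.830×10^-5 / 0.01075 = 1.702 mmol/kg
[CO3²⁻] = α₂·DIC; α₂ = 0.05267, so [CO3²⁻] = 0.05267 × 1.702 = 0.0896 mmol/kg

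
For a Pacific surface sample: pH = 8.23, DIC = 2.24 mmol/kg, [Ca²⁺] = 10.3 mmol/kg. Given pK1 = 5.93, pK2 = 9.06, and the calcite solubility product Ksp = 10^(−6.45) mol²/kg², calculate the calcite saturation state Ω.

α₂ = 1 / (1 + [H⁺]/K2 + [H⁺]²/(K1K2)) = 1 / (1 + 10^+0.83 + 10^-1.47)
   = 1 / (1 + 6.7608 + 0.033884) = 1/7.7947 = 0.1283
[CO3²⁻] = α₂ × DIC = 0.1283 × 2.24 = 0.2874 mmol/kg
Ksp = 10^(−6.45) = 3.548×10^-7
Ω = [Ca²⁺][CO3²⁻]/Ksp = (10.3×10^-3)(2.874×10^-4) / 3.548×10^-7 = 8.34

Ω = 8.34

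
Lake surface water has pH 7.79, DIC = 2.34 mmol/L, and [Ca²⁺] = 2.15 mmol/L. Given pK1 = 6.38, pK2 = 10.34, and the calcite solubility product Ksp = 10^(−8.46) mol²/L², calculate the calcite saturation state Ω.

α₂ = 1 / (1 + [H⁺]/K2 + [H⁺]²/(K1K2)) = 1 / (1 + 10^+2.55 + 10^+1.14)
   = 1 / (1 + 354.81 + 13.804) = 1/369.62 = 0.002706
[CO3²⁻] = α₂ × DIC = 0.002706 × 2.34 = 0.006331 mmol/L = 6.331 μmol/L
Ksp = 10^(−8.46) = 3.467×10^-9
Ω = [Ca²⁺][CO3²⁻]/Ksp = (2.15×10^-3)(6.331×10^-6) / 3.467×10^-9 = 3.93

Ω = 3.93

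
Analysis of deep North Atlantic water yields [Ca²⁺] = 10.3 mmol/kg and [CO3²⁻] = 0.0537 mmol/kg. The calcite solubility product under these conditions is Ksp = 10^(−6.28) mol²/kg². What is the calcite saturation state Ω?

Ksp = 10^(−6.28) = 5.248×10^-7
Ω = [Ca²⁺][CO3²⁻]/Ksp = (10.3×10^-3)(0.0537×10^-3) / 5.248×10^-7 = 1.05

Ω = 1.05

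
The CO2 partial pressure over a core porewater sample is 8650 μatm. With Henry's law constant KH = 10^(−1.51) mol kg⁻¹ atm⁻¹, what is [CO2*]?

KH = 10^(−1.51) = 3.090×10^-2 mol kg⁻¹ atm⁻¹
[CO2*] = KH · pCO2 = 3.090×10^-2 × 8650×10^-6 atm = 2.67×10^-4 mol/kg

[CO2*] = 267 μmol/kg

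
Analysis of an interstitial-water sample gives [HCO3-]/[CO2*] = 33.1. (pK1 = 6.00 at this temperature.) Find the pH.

pH = 7.52

From K1 = [H⁺][HCO3-]/[CO2*]:  pH = pK1 + log₁₀([HCO3-]/[CO2*])
log₁₀(33.1) = +1.520
pH = 6.00 + (+1.520) = 7.52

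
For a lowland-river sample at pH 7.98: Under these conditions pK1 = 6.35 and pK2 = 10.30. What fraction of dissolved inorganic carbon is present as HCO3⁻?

α₁ = 1 / (1 + [H⁺]/K1 + K2/[H⁺]) = 1 / (1 + 10^-1.63 + 10^-2.32)
   = 1 / (1 + 0.023442 + 0.0047863) = 1/1.0282 = 0.9725

α₁ = 0.973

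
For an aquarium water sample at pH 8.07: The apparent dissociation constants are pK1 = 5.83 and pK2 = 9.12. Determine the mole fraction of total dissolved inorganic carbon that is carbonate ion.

α₂ = 0.0814

α₂ = 1 / (1 + [H⁺]/K2 + [H⁺]²/(K1K2)) = 1 / (1 + 10^+1.05 + 10^-1.19)
   = 1 / (1 + 11.220 + 0.064565) = 1/12.285 = 0.08140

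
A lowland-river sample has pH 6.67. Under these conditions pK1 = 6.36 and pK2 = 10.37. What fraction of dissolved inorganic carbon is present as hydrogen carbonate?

α₁ = 0.671

α₁ = 1 / (1 + [H⁺]/K1 + K2/[H⁺]) = 1 / (1 + 10^-0.31 + 10^-3.70)
   = 1 / (1 + 0.48978 + 0.00019953) = 1/1.4900 = 0.6712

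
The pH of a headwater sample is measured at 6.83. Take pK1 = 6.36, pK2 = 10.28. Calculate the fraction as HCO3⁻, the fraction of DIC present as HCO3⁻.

α₁ = 0.747

α₁ = 1 / (1 + [H⁺]/K1 + K2/[H⁺]) = 1 / (1 + 10^-0.47 + 10^-3.45)
   = 1 / (1 + 0.33884 + 0.00035481) = 1/1.3392 = 0.7467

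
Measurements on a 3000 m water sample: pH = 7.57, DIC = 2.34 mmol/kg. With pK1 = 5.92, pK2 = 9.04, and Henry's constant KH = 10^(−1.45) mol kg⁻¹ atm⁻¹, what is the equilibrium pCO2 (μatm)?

pCO2 = 1400 μatm

α₀ = 1 / (1 + K1/[H⁺] + K1K2/[H⁺]²) = 1 / (1 + 10^+1.65 + 10^+0.18)
   = 1 / (1 + 44.668 + 1.5136) = 1/47.182 = 0.02119
[CO2*] = α₀ × DIC = 0.02119 × 2.34 = 0.04960 mmol/kg
pCO2 = [CO2*]/KH = 4.960×10^-5 / 3.548×10^-2 = 1400 μatm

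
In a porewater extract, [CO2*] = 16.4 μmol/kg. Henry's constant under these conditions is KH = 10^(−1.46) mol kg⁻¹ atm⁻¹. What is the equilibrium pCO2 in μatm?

pCO2 = 473 μatm

KH = 10^(−1.46) = 3.467×10^-2 mol kg⁻¹ atm⁻¹
pCO2 = [CO2*]/KH = 16.4×10^-6 / 3.467×10^-2 = 4.73×10^-4 atm = 473 μatm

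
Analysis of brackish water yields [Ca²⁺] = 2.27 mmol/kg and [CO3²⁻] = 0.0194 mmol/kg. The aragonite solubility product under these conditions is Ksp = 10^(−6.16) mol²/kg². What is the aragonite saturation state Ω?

Ω = 0.0637

Ksp = 10^(−6.16) = 6.918×10^-7
Ω = [Ca²⁺][CO3²⁻]/Ksp = (2.27×10^-3)(0.0194×10^-3) / 6.918×10^-7 = 0.0637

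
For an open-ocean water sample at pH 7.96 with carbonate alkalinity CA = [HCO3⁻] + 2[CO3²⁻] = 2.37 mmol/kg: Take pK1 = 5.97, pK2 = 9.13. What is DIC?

CA = [HCO3⁻] + 2[CO3²⁻] = (α₁ + 2α₂)·DIC
At pH 7.96: [H⁺]/K1 = 10^-1.99 = 0.010233, K2/[H⁺] = 10^-1.17 = 0.067608
α₁ = 1/(1 + 0.010233 + 0.067608) = 1/1.0778 = 0.9278; α₂ = α₁·K2/[H⁺] = 0.06273
α₁ + 2α₂ = 1.0532
DIC = CA / (α₁ + 2α₂) = 2.37 / 1.0532 = 2.25 mmol/kg

DIC = 2.25 mmol/kg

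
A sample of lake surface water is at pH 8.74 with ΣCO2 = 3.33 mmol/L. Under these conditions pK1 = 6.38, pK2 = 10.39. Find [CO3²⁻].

α₂ = 1 / (1 + [H⁺]/K2 + [H⁺]²/(K1K2)) = 1 / (1 + 10^+1.65 + 10^-0.71)
   = 1 / (1 + 44.668 + 0.19498) = 1/45.863 = 0.02180
[CO3²⁻] = α₂ × DIC = 0.02180 × 3.33 = 0.0726 mmol/L

[CO3²⁻] = 0.0726 mmol/L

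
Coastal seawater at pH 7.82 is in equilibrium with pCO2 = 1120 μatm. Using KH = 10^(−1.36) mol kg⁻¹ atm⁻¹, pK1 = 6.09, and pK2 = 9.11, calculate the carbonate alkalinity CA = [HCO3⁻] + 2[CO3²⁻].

CA = 2.89 mmol/kg

[CO2*] = KH · pCO2 = 10^(−1.36) × 1120×10^-6 = 4.889×10^-5 mol/kg
α₀ = 1/(1 + K1/[H⁺] + K1K2/[H⁺]²) = 1/(1 + 10^+1.73 + 10^+0.44) = 0.01740
DIC = [CO2*]/α₀ = 4.889×10^-5 / 0.01740 = 2.809 mmol/kg
CA = (α₁ + 2α₂)·DIC = (0.9347 + 2×0.04794) × 2.809 = 2.89 mmol/kg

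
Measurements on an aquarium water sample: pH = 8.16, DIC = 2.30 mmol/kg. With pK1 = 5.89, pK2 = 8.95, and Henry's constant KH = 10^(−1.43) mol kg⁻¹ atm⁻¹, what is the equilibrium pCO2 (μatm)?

α₀ = 1 / (1 + K1/[H⁺] + K1K2/[H⁺]²) = 1 / (1 + 10^+2.27 + 10^+1.48)
   = 1 / (1 + 186.21 + 30.200) = 1/217.41 = 0.004600
[CO2*] = α₀ × DIC = 0.004600 × 2.30 = 0.01058 mmol/kg = 10.58 μmol/kg
pCO2 = [CO2*]/KH = 1.058×10^-5 / 3.715×10^-2 = 285 μatm

pCO2 = 285 μatm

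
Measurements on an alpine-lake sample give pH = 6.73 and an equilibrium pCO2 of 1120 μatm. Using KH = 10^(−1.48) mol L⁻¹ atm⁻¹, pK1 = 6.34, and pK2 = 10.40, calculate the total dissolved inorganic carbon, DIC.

DIC = 0.128 mmol/L

[CO2*] = KH · pCO2 = 10^(−1.48) × 1120×10^-6 = 3.709×10^-5 mol/L
α₀ = 1/(1 + K1/[H⁺] + K1K2/[H⁺]²) = 1/(1 + 10^+0.39 + 10^-3.28) = 0.2894
DIC = [CO2*]/α₀ = 3.709×10^-5 / 0.2894 = 0.128 mmol/L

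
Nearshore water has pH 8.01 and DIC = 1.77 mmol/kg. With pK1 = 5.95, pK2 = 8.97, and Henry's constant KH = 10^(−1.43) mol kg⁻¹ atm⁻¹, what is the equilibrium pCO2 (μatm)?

pCO2 = 371 μatm

α₀ = 1 / (1 + K1/[H⁺] + K1K2/[H⁺]²) = 1 / (1 + 10^+2.06 + 10^+1.10)
   = 1 / (1 + 114.82 + 12.589) = 1/128.40 = 0.007788
[CO2*] = α₀ × DIC = 0.007788 × 1.77 = 0.01378 mmol/kg = 13.78 μmol/kg
pCO2 = [CO2*]/KH = 1.378×10^-5 / 3.715×10^-2 = 371 μatm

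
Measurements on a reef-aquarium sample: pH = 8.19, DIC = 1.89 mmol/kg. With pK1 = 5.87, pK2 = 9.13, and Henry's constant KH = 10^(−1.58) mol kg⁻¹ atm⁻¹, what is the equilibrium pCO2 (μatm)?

pCO2 = 307 μatm

α₀ = 1 / (1 + K1/[H⁺] + K1K2/[H⁺]²) = 1 / (1 + 10^+2.32 + 10^+1.38)
   = 1 / (1 + 208.93 + 23.988) = 1/233.92 = 0.004275
[CO2*] = α₀ × DIC = 0.004275 × 1.89 = 0.008080 mmol/kg = 8.080 μmol/kg
pCO2 = [CO2*]/KH = 8.080×10^-6 / 2.630×10^-2 = 307 μatm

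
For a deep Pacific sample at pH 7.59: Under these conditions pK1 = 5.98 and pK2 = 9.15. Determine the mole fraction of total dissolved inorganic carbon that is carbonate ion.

α₂ = 1 / (1 + [H⁺]/K2 + [H⁺]²/(K1K2)) = 1 / (1 + 10^+1.56 + 10^-0.05)
   = 1 / (1 + 36.308 + 0.89125) = 1/38.199 = 0.02618

α₂ = 0.0262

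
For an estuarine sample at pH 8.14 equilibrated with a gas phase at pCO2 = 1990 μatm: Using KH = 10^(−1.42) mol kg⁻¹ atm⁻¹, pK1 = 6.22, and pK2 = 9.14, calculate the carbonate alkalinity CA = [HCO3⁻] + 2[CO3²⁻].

CA = 7.55 mmol/kg

[CO2*] = KH · pCO2 = 10^(−1.42) × 1990×10^-6 = 7.566×10^-5 mol/kg
α₀ = 1/(1 + K1/[H⁺] + K1K2/[H⁺]²) = 1/(1 + 10^+1.92 + 10^+0.92) = 0.01081
DIC = [CO2*]/α₀ = 7.566×10^-5 / 0.01081 = 6.998 mmol/kg
CA = (α₁ + 2α₂)·DIC = (0.8993 + 2×0.08993) × 6.998 = 7.55 mmol/kg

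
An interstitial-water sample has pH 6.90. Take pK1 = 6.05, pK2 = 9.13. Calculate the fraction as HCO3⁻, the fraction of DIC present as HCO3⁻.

α₁ = 0.872

α₁ = 1 / (1 + [H⁺]/K1 + K2/[H⁺]) = 1 / (1 + 10^-0.85 + 10^-2.23)
   = 1 / (1 + 0.14125 + 0.0058884) = 1/1.1471 = 0.8717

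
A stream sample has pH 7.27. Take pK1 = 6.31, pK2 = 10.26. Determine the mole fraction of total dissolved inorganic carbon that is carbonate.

α₂ = 1 / (1 + [H⁺]/K2 + [H⁺]²/(K1K2)) = 1 / (1 + 10^+2.99 + 10^+2.03)
   = 1 / (1 + 977.24 + 107.15) = 1/1085.4 = 0.0009213

α₂ = 0.000921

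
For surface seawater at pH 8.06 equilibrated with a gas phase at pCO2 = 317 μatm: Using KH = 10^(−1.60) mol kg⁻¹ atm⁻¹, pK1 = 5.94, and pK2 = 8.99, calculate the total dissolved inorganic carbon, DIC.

DIC = 1.18 mmol/kg

[CO2*] = KH · pCO2 = 10^(−1.60) × 317×10^-6 = 7.963×10^-6 mol/kg
α₀ = 1/(1 + K1/[H⁺] + K1K2/[H⁺]²) = 1/(1 + 10^+2.12 + 10^+1.19) = 0.006742
DIC = [CO2*]/α₀ = 7.963×10^-6 / 0.006742 = 1.18 mmol/kg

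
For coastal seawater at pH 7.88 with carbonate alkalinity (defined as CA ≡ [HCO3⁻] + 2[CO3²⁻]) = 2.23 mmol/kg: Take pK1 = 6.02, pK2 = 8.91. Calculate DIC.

DIC = 2.08 mmol/kg

CA = [HCO3⁻] + 2[CO3²⁻] = (α₁ + 2α₂)·DIC
At pH 7.88: [H⁺]/K1 = 10^-1.86 = 0.013804, K2/[H⁺] = 10^-1.03 = 0.093325
α₁ = 1/(1 + 0.013804 + 0.093325) = 1/1.1071 = 0.9032; α₂ = α₁·K2/[H⁺] = 0.08429
α₁ + 2α₂ = 1.0718
DIC = CA / (α₁ + 2α₂) = 2.23 / 1.0718 = 2.08 mmol/kg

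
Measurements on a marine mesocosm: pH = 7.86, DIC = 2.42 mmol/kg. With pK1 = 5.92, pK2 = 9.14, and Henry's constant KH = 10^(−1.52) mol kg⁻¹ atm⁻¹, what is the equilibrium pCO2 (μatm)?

pCO2 = 865 μatm

α₀ = 1 / (1 + K1/[H⁺] + K1K2/[H⁺]²) = 1 / (1 + 10^+1.94 + 10^+0.66)
   = 1 / (1 + 87.096 + 4.5709) = 1/92.667 = 0.01079
[CO2*] = α₀ × DIC = 0.01079 × 2.42 = 0.02611 mmol/kg
pCO2 = [CO2*]/KH = 2.611×10^-5 / 3.020×10^-2 = 865 μatm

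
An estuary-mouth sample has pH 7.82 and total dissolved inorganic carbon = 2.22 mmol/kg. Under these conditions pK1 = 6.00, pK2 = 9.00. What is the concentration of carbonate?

α₂ = 1 / (1 + [H⁺]/K2 + [H⁺]²/(K1K2)) = 1 / (1 + 10^+1.18 + 10^-0.64)
   = 1 / (1 + 15.136 + 0.22909) = 1/16.365 = 0.06111
[CO3²⁻] = α₂ × DIC = 0.06111 × 2.22 = 0.136 mmol/kg

[CO3²⁻] = 0.136 mmol/kg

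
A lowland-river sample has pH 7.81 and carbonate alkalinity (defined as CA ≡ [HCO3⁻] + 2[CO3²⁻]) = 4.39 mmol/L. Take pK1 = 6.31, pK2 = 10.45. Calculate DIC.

CA = [HCO3⁻] + 2[CO3²⁻] = (α₁ + 2α₂)·DIC
At pH 7.81: [H⁺]/K1 = 10^-1.50 = 0.031623, K2/[H⁺] = 10^-2.64 = 0.0022909
α₁ = 1/(1 + 0.031623 + 0.0022909) = 1/1.0339 = 0.9672; α₂ = α₁·K2/[H⁺] = 0.002216
α₁ + 2α₂ = 0.9716
DIC = CA / (α₁ + 2α₂) = 4.39 / 0.9716 = 4.52 mmol/L

DIC = 4.52 mmol/L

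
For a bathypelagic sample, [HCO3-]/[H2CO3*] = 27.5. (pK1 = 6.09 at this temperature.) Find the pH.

pH = 7.53

From K1 = [H⁺][HCO3-]/[H2CO3*]:  pH = pK1 + log₁₀([HCO3-]/[H2CO3*])
log₁₀(27.5) = +1.439
pH = 6.09 + (+1.439) = 7.53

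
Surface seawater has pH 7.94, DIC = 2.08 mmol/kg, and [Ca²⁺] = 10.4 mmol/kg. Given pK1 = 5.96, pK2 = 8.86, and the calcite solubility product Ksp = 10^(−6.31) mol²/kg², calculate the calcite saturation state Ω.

α₂ = 1 / (1 + [H⁺]/K2 + [H⁺]²/(K1K2)) = 1 / (1 + 10^+0.92 + 10^-1.06)
   = 1 / (1 + 8.3176 + 0.087096) = 1/9.4047 = 0.1063
[CO3²⁻] = α₂ × DIC = 0.1063 × 2.08 = 0.2212 mmol/kg
Ksp = 10^(−6.31) = 4.898×10^-7
Ω = [Ca²⁺][CO3²⁻]/Ksp = (10.4×10^-3)(2.212×10^-4) / 4.898×10^-7 = 4.70

Ω = 4.70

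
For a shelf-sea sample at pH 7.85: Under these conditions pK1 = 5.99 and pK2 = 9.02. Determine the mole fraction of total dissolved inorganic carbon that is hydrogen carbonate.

α₁ = 1 / (1 + [H⁺]/K1 + K2/[H⁺]) = 1 / (1 + 10^-1.86 + 10^-1.17)
   = 1 / (1 + 0.013804 + 0.067608) = 1/1.0814 = 0.9247

α₁ = 0.925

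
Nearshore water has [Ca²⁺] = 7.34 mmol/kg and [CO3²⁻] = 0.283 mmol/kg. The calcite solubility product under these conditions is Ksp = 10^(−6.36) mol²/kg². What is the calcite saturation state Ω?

Ω = 4.76

Ksp = 10^(−6.36) = 4.365×10^-7
Ω = [Ca²⁺][CO3²⁻]/Ksp = (7.34×10^-3)(0.283×10^-3) / 4.365×10^-7 = 4.76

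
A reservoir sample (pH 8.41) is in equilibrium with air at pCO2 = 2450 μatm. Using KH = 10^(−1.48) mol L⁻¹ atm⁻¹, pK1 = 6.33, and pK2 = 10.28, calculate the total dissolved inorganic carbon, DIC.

DIC = 9.97 mmol/L

[CO2*] = KH · pCO2 = 10^(−1.48) × 2450×10^-6 = 8.113×10^-5 mol/L
α₀ = 1/(1 + K1/[H⁺] + K1K2/[H⁺]²) = 1/(1 + 10^+2.08 + 10^+0.21) = 0.008140
DIC = [CO2*]/α₀ = 8.113×10^-5 / 0.008140 = 9.97 mmol/L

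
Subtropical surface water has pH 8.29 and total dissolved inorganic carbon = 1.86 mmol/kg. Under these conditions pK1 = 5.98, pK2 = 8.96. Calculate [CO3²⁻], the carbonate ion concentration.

α₂ = 1 / (1 + [H⁺]/K2 + [H⁺]²/(K1K2)) = 1 / (1 + 10^+0.67 + 10^-1.64)
   = 1 / (1 + 4.6774 + 0.022909) = 1/5.7003 = 0.1754
[CO3²⁻] = α₂ × DIC = 0.1754 × 1.86 = 0.326 mmol/kg

[CO3²⁻] = 0.326 mmol/kg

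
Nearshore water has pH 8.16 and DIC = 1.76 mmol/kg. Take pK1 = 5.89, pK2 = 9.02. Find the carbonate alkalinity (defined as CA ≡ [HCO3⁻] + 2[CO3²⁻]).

CA = 1.96 mmol/kg

CA = [HCO3⁻] + 2[CO3²⁻] = (α₁ + 2α₂)·DIC
At pH 8.16: [H⁺]/K1 = 10^-2.27 = 0.0053703, K2/[H⁺] = 10^-0.86 = 0.13804
α₁ = 1/(1 + 0.0053703 + 0.13804) = 1/1.1434 = 0.8746; α₂ = α₁·K2/[H⁺] = 0.1207
α₁ + 2α₂ = 1.1160
CA = 1.1160 × 1.76 = 1.96 mmol/kg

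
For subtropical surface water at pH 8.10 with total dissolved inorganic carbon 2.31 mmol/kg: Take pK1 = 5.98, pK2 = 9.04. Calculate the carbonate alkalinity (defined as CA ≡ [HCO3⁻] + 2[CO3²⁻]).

CA = [HCO3⁻] + 2[CO3²⁻] = (α₁ + 2α₂)·DIC
At pH 8.10: [H⁺]/K1 = 10^-2.12 = 0.0075858, K2/[H⁺] = 10^-0.94 = 0.11482
α₁ = 1/(1 + 0.0075858 + 0.11482) = 1/1.1224 = 0.8909; α₂ = α₁·K2/[H⁺] = 0.1023
α₁ + 2α₂ = 1.0955
CA = 1.0955 × 2.31 = 2.53 mmol/kg

CA = 2.53 mmol/kg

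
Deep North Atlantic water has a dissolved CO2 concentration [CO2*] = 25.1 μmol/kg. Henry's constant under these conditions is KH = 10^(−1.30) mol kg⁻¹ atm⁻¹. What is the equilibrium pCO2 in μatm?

pCO2 = 501 μatm

KH = 10^(−1.30) = 5.012×10^-2 mol kg⁻¹ atm⁻¹
pCO2 = [CO2*]/KH = 25.1×10^-6 / 5.012×10^-2 = 5.01×10^-4 atm = 501 μatm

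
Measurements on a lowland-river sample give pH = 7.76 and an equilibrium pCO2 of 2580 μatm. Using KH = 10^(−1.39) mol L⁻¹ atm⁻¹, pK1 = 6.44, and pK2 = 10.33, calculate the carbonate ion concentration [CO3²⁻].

[CO2*] = KH · pCO2 = 10^(−1.39) × 2580×10^-6 = 1.051×10^-4 mol/L
α₀ = 1/(1 + K1/[H⁺] + K1K2/[H⁺]²) = 1/(1 + 10^+1.32 + 10^-1.25) = 0.04556
DIC = [CO2*]/α₀ = 1.051×10^-4 / 0.04556 = 2.307 mmol/L
[CO3²⁻] = α₂·DIC; α₂ = 0.002562, so [CO3²⁻] = 0.002562 × 2.307 = 0.00591 mmol/L = 5.91 μmol/L

[CO3²⁻] = 5.91 μmol/L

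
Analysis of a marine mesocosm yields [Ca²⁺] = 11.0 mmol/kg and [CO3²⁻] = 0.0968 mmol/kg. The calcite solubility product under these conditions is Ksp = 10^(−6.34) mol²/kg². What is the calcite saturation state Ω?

Ksp = 10^(−6.34) = 4.571×10^-7
Ω = [Ca²⁺][CO3²⁻]/Ksp = (11.0×10^-3)(0.0968×10^-3) / 4.571×10^-7 = 2.33

Ω = 2.33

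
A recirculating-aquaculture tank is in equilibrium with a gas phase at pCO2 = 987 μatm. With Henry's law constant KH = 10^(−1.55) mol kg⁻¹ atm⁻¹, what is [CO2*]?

[CO2*] = 27.8 μmol/kg

KH = 10^(−1.55) = 2.818×10^-2 mol kg⁻¹ atm⁻¹
[CO2*] = KH · pCO2 = 2.818×10^-2 × 987×10^-6 atm = 2.78×10^-5 mol/kg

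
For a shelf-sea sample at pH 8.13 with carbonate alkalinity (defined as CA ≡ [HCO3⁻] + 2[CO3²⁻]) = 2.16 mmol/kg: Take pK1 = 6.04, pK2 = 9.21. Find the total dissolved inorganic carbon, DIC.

CA = [HCO3⁻] + 2[CO3²⁻] = (α₁ + 2α₂)·DIC
At pH 8.13: [H⁺]/K1 = 10^-2.09 = 0.0081283, K2/[H⁺] = 10^-1.08 = 0.083176
α₁ = 1/(1 + 0.0081283 + 0.083176) = 1/1.0913 = 0.9163; α₂ = α₁·K2/[H⁺] = 0.07622
α₁ + 2α₂ = 1.0688
DIC = CA / (α₁ + 2α₂) = 2.16 / 1.0688 = 2.02 mmol/kg

DIC = 2.02 mmol/kg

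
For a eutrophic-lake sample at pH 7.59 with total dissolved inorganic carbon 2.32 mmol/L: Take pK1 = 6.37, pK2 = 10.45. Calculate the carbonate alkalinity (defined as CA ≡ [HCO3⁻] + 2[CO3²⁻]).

CA = 2.19 mmol/L

CA = [HCO3⁻] + 2[CO3²⁻] = (α₁ + 2α₂)·DIC
At pH 7.59: [H⁺]/K1 = 10^-1.22 = 0.060256, K2/[H⁺] = 10^-2.86 = 0.0013804
α₁ = 1/(1 + 0.060256 + 0.0013804) = 1/1.0616 = 0.9419; α₂ = α₁·K2/[H⁺] = 0.001300
α₁ + 2α₂ = 0.9445
CA = 0.9445 × 2.32 = 2.19 mmol/L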